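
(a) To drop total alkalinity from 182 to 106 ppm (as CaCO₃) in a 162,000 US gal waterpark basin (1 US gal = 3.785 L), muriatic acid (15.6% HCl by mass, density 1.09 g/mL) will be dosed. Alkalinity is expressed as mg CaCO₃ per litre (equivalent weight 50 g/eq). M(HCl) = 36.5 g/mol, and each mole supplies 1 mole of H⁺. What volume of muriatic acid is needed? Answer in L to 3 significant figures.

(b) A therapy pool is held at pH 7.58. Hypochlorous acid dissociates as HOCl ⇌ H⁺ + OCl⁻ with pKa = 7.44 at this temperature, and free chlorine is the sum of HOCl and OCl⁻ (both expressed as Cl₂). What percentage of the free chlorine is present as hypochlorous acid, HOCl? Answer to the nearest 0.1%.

(a) 200 L; (b) 42.0%

(a) Volume: 162,000 US gal × 3.785 L/gal = 613,170 L.
(a) Alkalinity to neutralize: (182 − 106) = 76 mg/L as CaCO₃ × 613,170 L = 46,600 g as CaCO₃.
(a) Equivalents of H⁺ required: 46,600 ÷ 50 g/eq = 932 eq = 932 mol HCl.
(a) Mass of HCl: 932 × 36.5 = 34,020 g.
(a) Mass of 15.6% solution: 34,020 / 0.156 = 218,100 g.
(a) Volume: 218,100 g ÷ 1.09 g/mL = 200,100 mL.

(b) [OCl⁻]/[HOCl] = 10^(pH − pKa) = 10^(7.58 − 7.44) = 10^0.14 = 1.38.
(b) Fraction as HOCl = 1 / (1 + 1.38) = 0.4201.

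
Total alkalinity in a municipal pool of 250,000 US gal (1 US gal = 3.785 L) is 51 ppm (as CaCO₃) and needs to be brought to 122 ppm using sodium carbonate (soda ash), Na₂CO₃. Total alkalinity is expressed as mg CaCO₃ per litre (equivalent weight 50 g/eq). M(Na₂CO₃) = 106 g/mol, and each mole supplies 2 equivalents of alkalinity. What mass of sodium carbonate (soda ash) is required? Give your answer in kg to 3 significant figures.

71.2 kg

Volume: 250,000 US gal × 3.785 L/gal = 946,250 L.
Alkalinity to add: (122 − 51) = 71 mg/L as CaCO₃ × 946,250 L = 67,180 g as CaCO₃.
Equivalents: 67,180 g ÷ 50 g/eq = 1344 eq.
Each mole of Na₂CO₃ supplies 2 eq, so 1344 / 2 = 671.8 mol.
Mass: 671.8 mol × 106 g/mol = 71,210 g.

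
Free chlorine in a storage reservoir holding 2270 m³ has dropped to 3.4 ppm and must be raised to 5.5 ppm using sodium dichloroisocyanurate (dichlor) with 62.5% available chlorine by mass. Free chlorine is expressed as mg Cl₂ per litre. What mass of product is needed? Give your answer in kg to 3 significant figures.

Volume: 2270 m³ = 2,270,000 L.
Chlorine deficit: 5.5 − 3.4 = 2.1 ppm = 2.1 mg/L as Cl₂.
Cl₂ equivalent needed: 2.1 mg/L × 2,270,000 L = 4,767,000 mg = 4767 g.
Product at 62.5% available chlorine: 4767 / 0.625 = 7627 g.

7.63 kg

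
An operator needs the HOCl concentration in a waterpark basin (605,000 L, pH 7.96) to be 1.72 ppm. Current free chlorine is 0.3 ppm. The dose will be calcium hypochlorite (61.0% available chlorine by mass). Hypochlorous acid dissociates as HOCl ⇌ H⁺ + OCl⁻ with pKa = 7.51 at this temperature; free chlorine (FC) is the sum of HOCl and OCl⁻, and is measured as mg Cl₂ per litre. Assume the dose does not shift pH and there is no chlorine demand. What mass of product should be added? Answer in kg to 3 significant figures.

6.22 kg

[OCl⁻]/[HOCl] = 10^(pH − pKa) = 10^(7.96 − 7.51) = 2.818; fraction as HOCl = 1/(1 + 2.818) = 0.2619.
Free chlorine required for 1.72 ppm HOCl: 1.72 / 0.2619 = 6.568 ppm.
FC to add: 6.568 − 0.3 = 6.268 mg/L as Cl₂.
Cl₂ equivalent: 6.268 mg/L × 605,000 L = 3792 g.
Product at 61.0% available Cl: 3792 / 0.61 = 6216 g.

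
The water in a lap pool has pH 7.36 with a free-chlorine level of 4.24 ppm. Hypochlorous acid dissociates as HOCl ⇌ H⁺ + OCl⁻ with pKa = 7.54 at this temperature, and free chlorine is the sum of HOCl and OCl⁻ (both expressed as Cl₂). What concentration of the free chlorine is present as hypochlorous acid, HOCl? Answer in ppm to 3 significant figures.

2.55 ppm

[OCl⁻]/[HOCl] = 10^(pH − pKa) = 10^(7.36 − 7.54) = 10^-0.18 = 0.6607.
Fraction as HOCl = 1 / (1 + 0.6607) = 0.6022.
HOCl = 0.6022 × 4.24 ppm = 2.553 ppm.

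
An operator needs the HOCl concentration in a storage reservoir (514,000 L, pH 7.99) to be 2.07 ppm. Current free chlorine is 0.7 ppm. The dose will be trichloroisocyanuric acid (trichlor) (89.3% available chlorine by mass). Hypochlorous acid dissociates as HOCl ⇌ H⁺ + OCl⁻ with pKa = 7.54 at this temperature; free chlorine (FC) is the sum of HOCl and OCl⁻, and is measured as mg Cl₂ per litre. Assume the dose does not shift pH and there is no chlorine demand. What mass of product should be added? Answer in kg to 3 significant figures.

4.15 kg

[OCl⁻]/[HOCl] = 10^(pH − pKa) = 10^(7.99 − 7.54) = 2.818; fraction as HOCl = 1/(1 + 2.818) = 0.2619.
Free chlorine required for 2.07 ppm HOCl: 2.07 / 0.2619 = 7.904 ppm.
FC to add: 7.904 − 0.7 = 7.204 mg/L as Cl₂.
Cl₂ equivalent: 7.204 mg/L × 514,000 L = 3703 g.
Product at 89.3% available Cl: 3703 / 0.893 = 4147 g.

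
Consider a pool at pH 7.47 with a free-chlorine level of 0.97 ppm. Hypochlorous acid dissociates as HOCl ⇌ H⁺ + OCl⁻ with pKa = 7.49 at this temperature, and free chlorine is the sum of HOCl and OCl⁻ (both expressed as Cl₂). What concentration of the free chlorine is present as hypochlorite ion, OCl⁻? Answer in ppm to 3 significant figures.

[OCl⁻]/[HOCl] = 10^(pH − pKa) = 10^(7.47 − 7.49) = 10^-0.02 = 0.955.
Fraction as HOCl = 1 / (1 + 0.955) = 0.5115.
OCl⁻ = (1 − 0.5115) × 0.97 ppm = 0.4738 ppm.

0.474 ppm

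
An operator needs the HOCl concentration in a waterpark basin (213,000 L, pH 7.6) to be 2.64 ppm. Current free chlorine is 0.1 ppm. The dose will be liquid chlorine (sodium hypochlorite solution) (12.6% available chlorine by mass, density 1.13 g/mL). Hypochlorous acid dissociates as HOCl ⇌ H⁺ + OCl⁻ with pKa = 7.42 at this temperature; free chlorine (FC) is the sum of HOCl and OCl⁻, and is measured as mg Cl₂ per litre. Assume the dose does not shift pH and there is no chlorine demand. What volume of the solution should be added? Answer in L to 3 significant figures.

9.78 L

[OCl⁻]/[HOCl] = 10^(pH − pKa) = 10^(7.6 − 7.42) = 1.514; fraction as HOCl = 1/(1 + 1.514) = 0.3978.
Free chlorine required for 2.64 ppm HOCl: 2.64 / 0.3978 = 6.636 ppm.
FC to add: 6.636 − 0.1 = 6.536 mg/L as Cl₂.
Cl₂ equivalent: 6.536 mg/L × 213,000 L = 1392 g.
Product at 12.6% available Cl: 1392 / 0.126 = 11,050 g.
Volume: 11,050 g ÷ 1.13 g/mL = 9778 mL.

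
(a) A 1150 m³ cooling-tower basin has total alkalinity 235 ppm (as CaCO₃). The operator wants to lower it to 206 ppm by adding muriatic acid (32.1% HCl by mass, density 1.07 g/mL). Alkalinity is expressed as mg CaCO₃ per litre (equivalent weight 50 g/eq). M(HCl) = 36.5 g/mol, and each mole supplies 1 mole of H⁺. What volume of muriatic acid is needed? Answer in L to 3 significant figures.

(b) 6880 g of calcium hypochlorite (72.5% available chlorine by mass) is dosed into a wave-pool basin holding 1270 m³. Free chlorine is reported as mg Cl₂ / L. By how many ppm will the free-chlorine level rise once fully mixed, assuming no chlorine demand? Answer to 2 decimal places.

(a) 70.9 L; (b) 3.93 ppm

(a) Volume: 1150 m³ = 1,150,000 L.
(a) Alkalinity to neutralize: (235 − 206) = 29 mg/L as CaCO₃ × 1,150,000 L = 33,350 g as CaCO₃.
(a) Equivalents of H⁺ required: 33,350 ÷ 50 g/eq = 667 eq = 667 mol HCl.
(a) Mass of HCl: 667 × 36.5 = 24,350 g.
(a) Mass of 32.1% solution: 24,350 / 0.321 = 75,840 g.
(a) Volume: 75,840 g ÷ 1.07 g/mL = 70,880 mL.

(b) Volume: 1270 m³ = 1,270,000 L.
(b) Available chlorine delivered: 6880 g × 0.725 = 4988 g as Cl₂.
(b) Concentration rise: 4988 g / 1,270,000 L = 3.928 mg/L = 3.93 ppm.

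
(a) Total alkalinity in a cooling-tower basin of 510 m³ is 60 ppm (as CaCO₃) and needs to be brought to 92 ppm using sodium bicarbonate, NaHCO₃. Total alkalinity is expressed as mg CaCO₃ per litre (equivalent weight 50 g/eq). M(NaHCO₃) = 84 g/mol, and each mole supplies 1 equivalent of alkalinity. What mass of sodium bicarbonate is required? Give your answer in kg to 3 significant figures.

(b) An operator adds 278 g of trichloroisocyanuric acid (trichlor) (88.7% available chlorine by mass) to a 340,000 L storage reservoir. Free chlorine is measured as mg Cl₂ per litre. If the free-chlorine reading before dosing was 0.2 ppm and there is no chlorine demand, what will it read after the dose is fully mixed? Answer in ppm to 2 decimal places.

(a) Volume: 510 m³ = 510,000 L.
(a) Alkalinity to add: (92 − 60) = 32 mg/L as CaCO₃ × 510,000 L = 16,320 g as CaCO₃.
(a) Equivalents: 16,320 g ÷ 50 g/eq = 326.4 eq.
(a) NaHCO₃ supplies 1 eq per mole → 326.4 mol.
(a) Mass: 326.4 mol × 84 g/mol = 27,420 g.

(b) Available chlorine delivered: 278 g × 0.887 = 246.6 g as Cl₂.
(b) Concentration rise: 246.6 g / 340,000 L = 0.7253 mg/L = 0.73 ppm.
(b) Final FC: 0.2 + 0.73 = 0.93 ppm.

(a) 27.4 kg; (b) 0.93 ppm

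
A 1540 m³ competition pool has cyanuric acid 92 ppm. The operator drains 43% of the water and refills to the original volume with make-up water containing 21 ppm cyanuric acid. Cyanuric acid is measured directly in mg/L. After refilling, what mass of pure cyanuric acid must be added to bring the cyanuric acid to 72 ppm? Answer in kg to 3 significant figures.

Volume: 1540 m³ = 1,540,000 L.
After draining 43% and refilling: 92 × 0.57 + 21 × 0.43 = 61.47 ppm.
Deficit to target: 72 − 61.47 = 10.53 mg/L.
Mass: 10.53 mg/L × 1,540,000 L = 16,220 g cyanuric acid.

16.2 kg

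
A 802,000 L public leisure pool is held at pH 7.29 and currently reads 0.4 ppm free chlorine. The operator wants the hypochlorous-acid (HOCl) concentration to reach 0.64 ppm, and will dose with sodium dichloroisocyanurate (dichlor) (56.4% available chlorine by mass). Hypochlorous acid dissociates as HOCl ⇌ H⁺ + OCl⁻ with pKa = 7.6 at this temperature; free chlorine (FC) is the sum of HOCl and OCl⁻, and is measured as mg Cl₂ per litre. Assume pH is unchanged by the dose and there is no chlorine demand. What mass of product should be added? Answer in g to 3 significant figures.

[OCl⁻]/[HOCl] = 10^(pH − pKa) = 10^(7.29 − 7.6) = 0.4898; fraction as HOCl = 1/(1 + 0.4898) = 0.6712.
Free chlorine required for 0.64 ppm HOCl: 0.64 / 0.6712 = 0.9535 ppm.
FC to add: 0.9535 − 0.4 = 0.5535 mg/L as Cl₂.
Cl₂ equivalent: 0.5535 mg/L × 802,000 L = 443.9 g.
Product at 56.4% available Cl: 443.9 / 0.564 = 787 g.

787 g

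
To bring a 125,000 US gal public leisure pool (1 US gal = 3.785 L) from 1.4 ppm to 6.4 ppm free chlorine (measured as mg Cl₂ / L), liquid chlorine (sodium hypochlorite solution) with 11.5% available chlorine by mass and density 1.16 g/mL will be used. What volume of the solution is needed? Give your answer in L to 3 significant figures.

Volume: 125,000 US gal × 3.785 L/gal = 473,125 L.
Chlorine deficit: 6.4 − 1.4 = 5 ppm = 5 mg/L as Cl₂.
Cl₂ equivalent needed: 5 mg/L × 473,125 L = 2,366,000 mg = 2366 g.
Product at 11.5% available chlorine: 2366 / 0.115 = 20,570 g.
Volume at density 1.16 g/mL: 20,570 g ÷ 1.16 g/mL = 17,730 mL.

17.7 L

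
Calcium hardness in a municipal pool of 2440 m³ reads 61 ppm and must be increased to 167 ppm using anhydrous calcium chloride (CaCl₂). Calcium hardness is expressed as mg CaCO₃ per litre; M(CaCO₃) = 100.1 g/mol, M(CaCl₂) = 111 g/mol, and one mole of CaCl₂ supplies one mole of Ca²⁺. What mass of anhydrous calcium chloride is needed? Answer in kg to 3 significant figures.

287 kg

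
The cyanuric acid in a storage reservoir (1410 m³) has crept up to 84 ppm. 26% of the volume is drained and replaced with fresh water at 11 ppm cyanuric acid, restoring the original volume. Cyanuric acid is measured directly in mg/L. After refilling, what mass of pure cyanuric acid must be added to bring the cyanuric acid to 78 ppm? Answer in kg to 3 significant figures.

18.3 kg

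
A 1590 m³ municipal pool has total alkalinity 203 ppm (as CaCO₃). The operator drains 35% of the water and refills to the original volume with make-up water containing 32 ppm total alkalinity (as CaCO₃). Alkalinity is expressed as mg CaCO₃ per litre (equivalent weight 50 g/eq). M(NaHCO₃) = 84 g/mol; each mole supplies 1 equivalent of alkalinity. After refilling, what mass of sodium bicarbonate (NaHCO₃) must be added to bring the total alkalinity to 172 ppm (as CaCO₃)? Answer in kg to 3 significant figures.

77.1 kg

Volume: 1590 m³ = 1,590,000 L.
After draining 35% and refilling: 203 × 0.65 + 32 × 0.35 = 143.15 ppm.
Deficit to target: 172 − 143.15 = 28.85 mg/L.
As CaCO₃: 28.85 mg/L × 1,590,000 L = 45,870 g; ÷ 50 g/eq ÷ 1 = 917.4 mol NaHCO₃.
Mass: 917.4 × 84 = 77,060 g.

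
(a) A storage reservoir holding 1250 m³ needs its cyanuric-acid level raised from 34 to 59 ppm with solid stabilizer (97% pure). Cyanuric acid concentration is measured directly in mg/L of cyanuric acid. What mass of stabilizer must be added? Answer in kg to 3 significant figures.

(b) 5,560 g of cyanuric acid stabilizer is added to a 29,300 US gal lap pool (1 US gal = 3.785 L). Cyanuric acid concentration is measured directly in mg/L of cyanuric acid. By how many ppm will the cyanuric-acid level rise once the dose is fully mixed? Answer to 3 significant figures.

(a) Volume: 1250 m³ = 1,250,000 L.
(a) CYA to add: (59 − 34) = 25 mg/L × 1,250,000 L = 31,250 g cyanuric acid.
(a) At 97% purity: 31,250 / 0.97 = 32,220 g product.

(b) Volume: 29,300 US gal × 3.785 L/gal = 110,900 L.
(b) Rise: 5,560 g / 110,900 L × 1000 = 50.14 mg/L.

(a) 32.2 kg; (b) 50.1 ppm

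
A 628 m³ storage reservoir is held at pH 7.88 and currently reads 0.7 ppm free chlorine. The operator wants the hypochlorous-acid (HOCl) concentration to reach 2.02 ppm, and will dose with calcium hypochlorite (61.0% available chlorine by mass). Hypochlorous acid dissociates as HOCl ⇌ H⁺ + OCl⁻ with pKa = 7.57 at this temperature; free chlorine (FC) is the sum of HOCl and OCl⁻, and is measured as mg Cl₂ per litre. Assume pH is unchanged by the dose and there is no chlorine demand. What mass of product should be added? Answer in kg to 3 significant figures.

Volume: 628 m³ = 628,000 L.
[OCl⁻]/[HOCl] = 10^(pH − pKa) = 10^(7.88 − 7.57) = 2.042; fraction as HOCl = 1/(1 + 2.042) = 0.3288.
Free chlorine required for 2.02 ppm HOCl: 2.02 / 0.3288 = 6.144 ppm.
FC to add: 6.144 − 0.7 = 5.444 mg/L as Cl₂.
Cl₂ equivalent: 5.444 mg/L × 628,000 L = 3419 g.
Product at 61.0% available Cl: 3419 / 0.61 = 5605 g.

5.60 kg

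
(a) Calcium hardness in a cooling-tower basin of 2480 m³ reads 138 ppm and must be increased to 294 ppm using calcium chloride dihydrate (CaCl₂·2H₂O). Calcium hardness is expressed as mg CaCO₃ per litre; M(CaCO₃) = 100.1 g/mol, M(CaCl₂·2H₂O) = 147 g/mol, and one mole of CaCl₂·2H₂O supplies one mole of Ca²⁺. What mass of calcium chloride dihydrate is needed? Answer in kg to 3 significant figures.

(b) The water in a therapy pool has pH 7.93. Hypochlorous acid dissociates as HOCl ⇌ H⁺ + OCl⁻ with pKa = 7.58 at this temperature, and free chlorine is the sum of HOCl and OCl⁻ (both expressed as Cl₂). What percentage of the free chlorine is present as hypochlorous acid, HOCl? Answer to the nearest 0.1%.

(a) Volume: 2480 m³ = 2,480,000 L.
(a) Hardness to add: (294 − 138) = 156 mg/L as CaCO₃ × 2,480,000 L = 386,900 g as CaCO₃.
(a) Moles of Ca²⁺ (1 mol Ca²⁺ ≡ 1 mol CaCO₃): 386,900 / 100.1 g/mol = 3865 mol.
(a) Mass of CaCl₂·2H₂O: 3865 × 147 = 568,100 g.

(b) [OCl⁻]/[HOCl] = 10^(pH − pKa) = 10^(7.93 − 7.58) = 10^0.35 = 2.239.
(b) Fraction as HOCl = 1 / (1 + 2.239) = 0.3088.

(a) 568 kg; (b) 30.9%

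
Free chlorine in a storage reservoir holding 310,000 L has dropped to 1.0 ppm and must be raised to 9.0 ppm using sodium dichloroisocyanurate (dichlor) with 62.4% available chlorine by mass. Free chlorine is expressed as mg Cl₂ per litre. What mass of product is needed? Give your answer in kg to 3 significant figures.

3.97 kg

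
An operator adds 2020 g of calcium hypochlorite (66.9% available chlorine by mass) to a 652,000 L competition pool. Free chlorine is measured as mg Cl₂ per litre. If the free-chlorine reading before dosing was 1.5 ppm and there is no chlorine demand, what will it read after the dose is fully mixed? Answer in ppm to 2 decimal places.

Available chlorine delivered: 2020 g × 0.669 = 1351 g as Cl₂.
Concentration rise: 1351 g / 652,000 L = 2.073 mg/L = 2.07 ppm.
Final FC: 1.5 + 2.07 = 3.57 ppm.

3.57 ppm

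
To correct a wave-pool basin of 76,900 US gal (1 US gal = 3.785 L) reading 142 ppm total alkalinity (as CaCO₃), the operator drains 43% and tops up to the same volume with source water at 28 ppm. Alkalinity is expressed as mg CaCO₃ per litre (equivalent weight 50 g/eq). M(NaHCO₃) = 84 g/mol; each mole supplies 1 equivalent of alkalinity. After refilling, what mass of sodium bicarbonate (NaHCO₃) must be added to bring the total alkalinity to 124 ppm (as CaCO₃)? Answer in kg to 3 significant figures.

15.2 kg

Volume: 76,900 US gal × 3.785 L/gal = 291,066 L.
After draining 43% and refilling: 142 × 0.57 + 28 × 0.43 = 92.98 ppm.
Deficit to target: 124 − 92.98 = 31.02 mg/L.
As CaCO₃: 31.02 mg/L × 291,066 L = 9029 g; ÷ 50 g/eq ÷ 1 = 180.6 mol NaHCO₃.
Mass: 180.6 × 84 = 15,170 g.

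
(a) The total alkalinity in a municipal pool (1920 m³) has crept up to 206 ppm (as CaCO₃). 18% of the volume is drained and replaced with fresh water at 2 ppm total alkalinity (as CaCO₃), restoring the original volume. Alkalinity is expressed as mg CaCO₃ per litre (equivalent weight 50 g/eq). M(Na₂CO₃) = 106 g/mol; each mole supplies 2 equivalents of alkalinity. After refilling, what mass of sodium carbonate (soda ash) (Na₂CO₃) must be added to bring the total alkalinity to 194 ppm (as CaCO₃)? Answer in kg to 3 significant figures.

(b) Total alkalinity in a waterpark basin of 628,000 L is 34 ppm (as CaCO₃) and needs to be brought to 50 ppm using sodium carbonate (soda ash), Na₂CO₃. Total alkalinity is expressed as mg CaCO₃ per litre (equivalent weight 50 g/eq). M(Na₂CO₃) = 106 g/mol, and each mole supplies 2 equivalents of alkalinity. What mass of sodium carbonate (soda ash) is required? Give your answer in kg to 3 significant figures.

(a) 50.3 kg; (b) 10.7 kg

(a) Volume: 1920 m³ = 1,920,000 L.
(a) After draining 18% and refilling: 206 × 0.82 + 2 × 0.18 = 169.28 ppm.
(a) Deficit to target: 194 − 169.28 = 24.72 mg/L.
(a) As CaCO₃: 24.72 mg/L × 1,920,000 L = 47,460 g; ÷ 50 g/eq ÷ 2 = 474.6 mol Na₂CO₃.
(a) Mass: 474.6 × 106 = 50,310 g.

(b) Alkalinity to add: (50 − 34) = 16 mg/L as CaCO₃ × 628,000 L = 10,050 g as CaCO₃.
(b) Equivalents: 10,050 g ÷ 50 g/eq = 201 eq.
(b) Each mole of Na₂CO₃ supplies 2 eq, so 201 / 2 = 100.5 mol.
(b) Mass: 100.5 mol × 106 g/mol = 10,650 g.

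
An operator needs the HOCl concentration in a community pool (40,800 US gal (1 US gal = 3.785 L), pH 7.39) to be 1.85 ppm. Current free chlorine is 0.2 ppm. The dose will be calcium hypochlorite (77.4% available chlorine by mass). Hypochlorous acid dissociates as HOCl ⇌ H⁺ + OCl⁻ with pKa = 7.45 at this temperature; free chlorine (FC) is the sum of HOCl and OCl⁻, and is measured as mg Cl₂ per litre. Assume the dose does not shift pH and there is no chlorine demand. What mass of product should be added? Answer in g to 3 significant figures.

Volume: 40,800 US gal × 3.785 L/gal = 154,428 L.
[OCl⁻]/[HOCl] = 10^(pH − pKa) = 10^(7.39 − 7.45) = 0.871; fraction as HOCl = 1/(1 + 0.871) = 0.5345.
Free chlorine required for 1.85 ppm HOCl: 1.85 / 0.5345 = 3.461 ppm.
FC to add: 3.461 − 0.2 = 3.261 mg/L as Cl₂.
Cl₂ equivalent: 3.261 mg/L × 154,428 L = 503.6 g.
Product at 77.4% available Cl: 503.6 / 0.774 = 650.7 g.

651 g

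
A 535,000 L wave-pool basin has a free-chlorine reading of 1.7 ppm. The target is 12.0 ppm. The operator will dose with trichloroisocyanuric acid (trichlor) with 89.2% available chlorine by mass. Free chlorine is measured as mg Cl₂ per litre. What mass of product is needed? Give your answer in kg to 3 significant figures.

6.18 kg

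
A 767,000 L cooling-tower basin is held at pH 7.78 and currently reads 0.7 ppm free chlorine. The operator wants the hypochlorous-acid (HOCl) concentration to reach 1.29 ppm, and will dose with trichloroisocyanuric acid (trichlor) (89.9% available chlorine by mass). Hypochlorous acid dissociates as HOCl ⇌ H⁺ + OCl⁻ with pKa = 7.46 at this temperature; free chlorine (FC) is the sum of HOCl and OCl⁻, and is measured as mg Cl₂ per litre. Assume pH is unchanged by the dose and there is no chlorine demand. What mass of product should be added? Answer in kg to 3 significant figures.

2.80 kg

[OCl⁻]/[HOCl] = 10^(pH − pKa) = 10^(7.78 − 7.46) = 2.089; fraction as HOCl = 1/(1 + 2.089) = 0.3237.
Free chlorine required for 1.29 ppm HOCl: 1.29 / 0.3237 = 3.985 ppm.
FC to add: 3.985 − 0.7 = 3.285 mg/L as Cl₂.
Cl₂ equivalent: 3.285 mg/L × 767,000 L = 2520 g.
Product at 89.9% available Cl: 2520 / 0.899 = 2803 g.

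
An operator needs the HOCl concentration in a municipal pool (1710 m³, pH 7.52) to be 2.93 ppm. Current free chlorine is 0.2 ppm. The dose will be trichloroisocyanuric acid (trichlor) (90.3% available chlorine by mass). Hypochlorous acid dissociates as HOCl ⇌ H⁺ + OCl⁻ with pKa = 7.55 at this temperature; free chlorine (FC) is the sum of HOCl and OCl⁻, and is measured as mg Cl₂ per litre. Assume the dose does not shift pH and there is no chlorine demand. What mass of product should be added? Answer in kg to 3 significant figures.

Volume: 1710 m³ = 1,710,000 L.
[OCl⁻]/[HOCl] = 10^(pH − pKa) = 10^(7.52 − 7.55) = 0.9333; fraction as HOCl = 1/(1 + 0.9333) = 0.5173.
Free chlorine required for 2.93 ppm HOCl: 2.93 / 0.5173 = 5.664 ppm.
FC to add: 5.664 − 0.2 = 5.464 mg/L as Cl₂.
Cl₂ equivalent: 5.464 mg/L × 1,710,000 L = 9344 g.
Product at 90.3% available Cl: 9344 / 0.903 = 10,350 g.

10.3 kg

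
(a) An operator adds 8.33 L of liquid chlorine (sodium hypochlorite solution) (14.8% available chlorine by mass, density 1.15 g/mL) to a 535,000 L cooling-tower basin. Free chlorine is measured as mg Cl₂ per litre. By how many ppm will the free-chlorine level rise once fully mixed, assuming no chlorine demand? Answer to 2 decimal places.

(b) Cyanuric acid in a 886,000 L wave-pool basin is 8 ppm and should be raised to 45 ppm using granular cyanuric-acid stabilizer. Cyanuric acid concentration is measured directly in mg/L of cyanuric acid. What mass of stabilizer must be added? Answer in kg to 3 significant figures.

(a) 2.65 ppm; (b) 32.8 kg

(a) Mass of solution: 8.33 L × 1000 mL/L × 1.15 g/mL = 9580 g.
(a) Available chlorine delivered: 9580 g × 0.148 = 1418 g as Cl₂.
(a) Concentration rise: 1418 g / 535,000 L = 2.65 mg/L = 2.65 ppm.

(b) CYA to add: (45 − 8) = 37 mg/L × 886,000 L = 32,780 g cyanuric acid.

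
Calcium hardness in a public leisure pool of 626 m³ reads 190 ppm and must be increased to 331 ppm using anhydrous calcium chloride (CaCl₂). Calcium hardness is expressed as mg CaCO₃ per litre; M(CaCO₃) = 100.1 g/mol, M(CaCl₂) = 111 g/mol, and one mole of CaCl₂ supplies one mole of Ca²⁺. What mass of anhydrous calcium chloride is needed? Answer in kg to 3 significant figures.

Volume: 626 m³ = 626,000 L.
Hardness to add: (331 − 190) = 141 mg/L as CaCO₃ × 626,000 L = 88,270 g as CaCO₃.
Moles of Ca²⁺ (1 mol Ca²⁺ ≡ 1 mol CaCO₃): 88,270 / 100.1 g/mol = 881.8 mol.
Mass of CaCl₂: 881.8 × 111 = 97,880 g.

97.9 kg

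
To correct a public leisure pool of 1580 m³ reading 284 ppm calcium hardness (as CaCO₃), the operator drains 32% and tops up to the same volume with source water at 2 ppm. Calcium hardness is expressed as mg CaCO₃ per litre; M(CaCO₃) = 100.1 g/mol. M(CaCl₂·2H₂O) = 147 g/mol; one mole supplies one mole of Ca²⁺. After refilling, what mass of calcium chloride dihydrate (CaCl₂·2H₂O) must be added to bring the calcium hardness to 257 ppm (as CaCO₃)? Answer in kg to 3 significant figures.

147 kg

Volume: 1580 m³ = 1,580,000 L.
After draining 32% and refilling: 284 × 0.68 + 2 × 0.32 = 193.76 ppm.
Deficit to target: 257 − 193.76 = 63.24 mg/L.
As CaCO₃: 63.24 mg/L × 1,580,000 L = 99,920 g; ÷ 100.1 = 998.2 mol Ca²⁺.
Mass: 998.2 × 147 = 146,700 g.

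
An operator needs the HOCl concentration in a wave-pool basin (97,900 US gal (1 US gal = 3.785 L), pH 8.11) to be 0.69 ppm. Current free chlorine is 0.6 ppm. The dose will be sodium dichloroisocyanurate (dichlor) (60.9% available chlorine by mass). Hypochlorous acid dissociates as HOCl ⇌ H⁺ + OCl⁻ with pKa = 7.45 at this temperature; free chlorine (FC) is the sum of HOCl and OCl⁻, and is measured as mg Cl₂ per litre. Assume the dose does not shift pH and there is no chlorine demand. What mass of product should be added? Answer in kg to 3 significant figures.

Volume: 97,900 US gal × 3.785 L/gal = 370,552 L.
[OCl⁻]/[HOCl] = 10^(pH − pKa) = 10^(8.11 − 7.45) = 4.571; fraction as HOCl = 1/(1 + 4.571) = 0.1795.
Free chlorine required for 0.69 ppm HOCl: 0.69 / 0.1795 = 3.844 ppm.
FC to add: 3.844 − 0.6 = 3.244 mg/L as Cl₂.
Cl₂ equivalent: 3.244 mg/L × 370,552 L = 1202 g.
Product at 60.9% available Cl: 1202 / 0.609 = 1974 g.

1.97 kg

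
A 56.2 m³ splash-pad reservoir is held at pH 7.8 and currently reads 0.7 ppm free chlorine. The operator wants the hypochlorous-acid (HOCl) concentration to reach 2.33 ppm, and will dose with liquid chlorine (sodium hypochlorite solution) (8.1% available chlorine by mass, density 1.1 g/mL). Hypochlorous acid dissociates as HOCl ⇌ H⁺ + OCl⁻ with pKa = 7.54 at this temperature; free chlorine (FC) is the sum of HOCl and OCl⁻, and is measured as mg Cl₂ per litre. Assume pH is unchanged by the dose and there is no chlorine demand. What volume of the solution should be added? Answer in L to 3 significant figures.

Volume: 56.2 m³ = 56,200 L.
[OCl⁻]/[HOCl] = 10^(pH − pKa) = 10^(7.8 − 7.54) = 1.82; fraction as HOCl = 1/(1 + 1.82) = 0.3546.
Free chlorine required for 2.33 ppm HOCl: 2.33 / 0.3546 = 6.57 ppm.
FC to add: 6.57 − 0.7 = 5.87 mg/L as Cl₂.
Cl₂ equivalent: 5.87 mg/L × 56,200 L = 329.9 g.
Product at 8.1% available Cl: 329.9 / 0.081 = 4073 g.
Volume: 4073 g ÷ 1.1 g/mL = 3702 mL.

3.70 L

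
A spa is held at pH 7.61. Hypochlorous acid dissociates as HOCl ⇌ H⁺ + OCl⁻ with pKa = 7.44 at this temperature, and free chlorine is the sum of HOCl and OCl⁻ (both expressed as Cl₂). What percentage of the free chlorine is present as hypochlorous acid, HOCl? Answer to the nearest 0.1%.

40.3%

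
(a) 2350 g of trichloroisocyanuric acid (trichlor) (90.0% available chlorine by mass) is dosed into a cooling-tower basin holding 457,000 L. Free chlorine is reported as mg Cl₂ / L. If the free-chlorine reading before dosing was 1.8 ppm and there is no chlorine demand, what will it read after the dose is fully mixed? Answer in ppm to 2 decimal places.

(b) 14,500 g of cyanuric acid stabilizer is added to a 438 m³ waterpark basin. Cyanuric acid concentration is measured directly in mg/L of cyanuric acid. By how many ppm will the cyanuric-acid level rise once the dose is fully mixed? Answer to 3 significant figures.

(a) Available chlorine delivered: 2350 g × 0.9 = 2115 g as Cl₂.
(a) Concentration rise: 2115 g / 457,000 L = 4.628 mg/L = 4.63 ppm.
(a) Final FC: 1.8 + 4.63 = 6.43 ppm.

(b) Volume: 438 m³ = 438,000 L.
(b) Rise: 14,500 g / 438,000 L × 1000 = 33.11 mg/L.

(a) 6.43 ppm; (b) 33.1 ppm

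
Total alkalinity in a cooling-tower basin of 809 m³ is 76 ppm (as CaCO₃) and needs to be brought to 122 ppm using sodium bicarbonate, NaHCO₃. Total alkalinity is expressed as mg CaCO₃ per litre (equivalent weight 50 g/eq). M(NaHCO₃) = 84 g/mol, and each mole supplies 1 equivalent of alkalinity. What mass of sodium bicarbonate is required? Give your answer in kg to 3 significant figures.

Volume: 809 m³ = 809,000 L.
Alkalinity to add: (122 − 76) = 46 mg/L as CaCO₃ × 809,000 L = 37,210 g as CaCO₃.
Equivalents: 37,210 g ÷ 50 g/eq = 744.3 eq.
NaHCO₃ supplies 1 eq per mole → 744.3 mol.
Mass: 744.3 mol × 84 g/mol = 62,520 g.

62.5 kg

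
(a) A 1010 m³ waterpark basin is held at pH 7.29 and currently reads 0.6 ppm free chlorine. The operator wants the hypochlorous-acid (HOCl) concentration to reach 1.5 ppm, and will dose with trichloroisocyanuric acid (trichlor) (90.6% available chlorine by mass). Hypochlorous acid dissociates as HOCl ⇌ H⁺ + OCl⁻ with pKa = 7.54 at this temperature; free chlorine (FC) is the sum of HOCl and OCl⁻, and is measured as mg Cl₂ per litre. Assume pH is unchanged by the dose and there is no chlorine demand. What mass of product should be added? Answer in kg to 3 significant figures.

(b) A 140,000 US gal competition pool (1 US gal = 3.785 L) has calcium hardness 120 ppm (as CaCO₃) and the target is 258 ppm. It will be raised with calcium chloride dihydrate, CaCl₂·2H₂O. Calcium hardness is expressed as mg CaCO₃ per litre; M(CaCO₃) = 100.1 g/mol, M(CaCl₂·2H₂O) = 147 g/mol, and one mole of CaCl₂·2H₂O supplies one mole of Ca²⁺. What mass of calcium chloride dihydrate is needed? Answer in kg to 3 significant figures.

(a) Volume: 1010 m³ = 1,010,000 L.
(a) [OCl⁻]/[HOCl] = 10^(pH − pKa) = 10^(7.29 − 7.54) = 0.5623; fraction as HOCl = 1/(1 + 0.5623) = 0.6401.
(a) Free chlorine required for 1.5 ppm HOCl: 1.5 / 0.6401 = 2.344 ppm.
(a) FC to add: 2.344 − 0.6 = 1.744 mg/L as Cl₂.
(a) Cl₂ equivalent: 1.744 mg/L × 1,010,000 L = 1761 g.
(a) Product at 90.6% available Cl: 1761 / 0.906 = 1944 g.

(b) Volume: 140,000 US gal × 3.785 L/gal = 529,900 L.
(b) Hardness to add: (258 − 120) = 138 mg/L as CaCO₃ × 529,900 L = 73,130 g as CaCO₃.
(b) Moles of Ca²⁺ (1 mol Ca²⁺ ≡ 1 mol CaCO₃): 73,130 / 100.1 g/mol = 730.5 mol.
(b) Mass of CaCl₂·2H₂O: 730.5 × 147 = 107,400 g.

(a) 1.94 kg; (b) 107 kg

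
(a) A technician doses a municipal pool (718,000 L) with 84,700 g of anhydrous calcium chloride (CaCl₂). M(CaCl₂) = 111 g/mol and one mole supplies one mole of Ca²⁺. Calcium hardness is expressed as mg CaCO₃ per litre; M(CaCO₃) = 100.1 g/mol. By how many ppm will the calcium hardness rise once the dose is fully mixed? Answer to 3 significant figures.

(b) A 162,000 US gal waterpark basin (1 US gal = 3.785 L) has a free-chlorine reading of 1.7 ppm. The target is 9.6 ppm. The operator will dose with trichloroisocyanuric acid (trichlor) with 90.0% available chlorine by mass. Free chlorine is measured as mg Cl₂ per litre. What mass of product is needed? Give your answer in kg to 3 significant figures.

(a) Moles of Ca²⁺: 84,700 g ÷ 111 g/mol = 763.1 mol.
(a) As CaCO₃: 763.1 mol × 100.1 g/mol = 76,380 g.
(a) Rise: 76,380 g / 718,000 L × 1000 = 106.4 mg/L.

(b) Volume: 162,000 US gal × 3.785 L/gal = 613,170 L.
(b) Chlorine deficit: 9.6 − 1.7 = 7.9 ppm = 7.9 mg/L as Cl₂.
(b) Cl₂ equivalent needed: 7.9 mg/L × 613,170 L = 4,844,000 mg = 4844 g.
(b) Product at 90.0% available chlorine: 4844 / 0.9 = 5382 g.

(a) 106 ppm; (b) 5.38 kg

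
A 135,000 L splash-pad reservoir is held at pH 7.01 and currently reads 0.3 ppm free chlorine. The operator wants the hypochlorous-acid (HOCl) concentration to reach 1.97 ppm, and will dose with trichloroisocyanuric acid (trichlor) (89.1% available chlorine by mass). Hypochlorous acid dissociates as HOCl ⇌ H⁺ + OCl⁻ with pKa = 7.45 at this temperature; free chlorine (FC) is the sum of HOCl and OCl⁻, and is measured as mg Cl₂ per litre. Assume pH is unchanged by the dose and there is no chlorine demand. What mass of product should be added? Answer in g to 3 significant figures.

[OCl⁻]/[HOCl] = 10^(pH − pKa) = 10^(7.01 − 7.45) = 0.3631; fraction as HOCl = 1/(1 + 0.3631) = 0.7336.
Free chlorine required for 1.97 ppm HOCl: 1.97 / 0.7336 = 2.685 ppm.
FC to add: 2.685 − 0.3 = 2.385 mg/L as Cl₂.
Cl₂ equivalent: 2.385 mg/L × 135,000 L = 322 g.
Product at 89.1% available Cl: 322 / 0.891 = 361.4 g.

361 g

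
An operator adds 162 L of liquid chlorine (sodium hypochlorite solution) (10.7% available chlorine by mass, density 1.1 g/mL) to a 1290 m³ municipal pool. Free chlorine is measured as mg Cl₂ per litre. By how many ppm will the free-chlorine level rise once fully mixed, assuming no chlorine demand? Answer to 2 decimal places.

14.78 ppm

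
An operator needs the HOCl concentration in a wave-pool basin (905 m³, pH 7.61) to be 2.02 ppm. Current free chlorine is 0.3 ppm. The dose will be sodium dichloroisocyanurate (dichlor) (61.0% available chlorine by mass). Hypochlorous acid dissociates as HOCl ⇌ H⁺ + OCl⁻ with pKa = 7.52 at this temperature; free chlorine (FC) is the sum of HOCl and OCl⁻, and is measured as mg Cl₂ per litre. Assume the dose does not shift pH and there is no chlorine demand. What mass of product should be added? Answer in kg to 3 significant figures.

6.24 kg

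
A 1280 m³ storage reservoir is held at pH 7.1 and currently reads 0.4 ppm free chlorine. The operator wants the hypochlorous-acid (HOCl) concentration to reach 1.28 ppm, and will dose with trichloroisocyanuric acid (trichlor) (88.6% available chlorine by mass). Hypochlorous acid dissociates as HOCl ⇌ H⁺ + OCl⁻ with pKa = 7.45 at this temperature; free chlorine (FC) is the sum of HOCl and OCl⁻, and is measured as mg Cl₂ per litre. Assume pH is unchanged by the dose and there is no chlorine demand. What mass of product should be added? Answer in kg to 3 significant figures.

2.10 kg

Volume: 1280 m³ = 1,280,000 L.
[OCl⁻]/[HOCl] = 10^(pH − pKa) = 10^(7.1 − 7.45) = 0.4467; fraction as HOCl = 1/(1 + 0.4467) = 0.6912.
Free chlorine required for 1.28 ppm HOCl: 1.28 / 0.6912 = 1.852 ppm.
FC to add: 1.852 − 0.4 = 1.452 mg/L as Cl₂.
Cl₂ equivalent: 1.452 mg/L × 1,280,000 L = 1858 g.
Product at 88.6% available Cl: 1858 / 0.886 = 2097 g.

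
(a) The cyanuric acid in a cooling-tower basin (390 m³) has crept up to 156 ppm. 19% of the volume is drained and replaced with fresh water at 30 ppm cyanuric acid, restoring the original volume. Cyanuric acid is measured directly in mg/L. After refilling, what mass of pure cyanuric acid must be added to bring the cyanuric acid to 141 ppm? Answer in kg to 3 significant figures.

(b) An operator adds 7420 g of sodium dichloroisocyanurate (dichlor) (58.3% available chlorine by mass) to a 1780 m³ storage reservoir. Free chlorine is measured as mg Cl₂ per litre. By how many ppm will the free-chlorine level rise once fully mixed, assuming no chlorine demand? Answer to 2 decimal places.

(a) 3.49 kg; (b) 2.43 ppm

(a) Volume: 390 m³ = 390,000 L.
(a) After draining 19% and refilling: 156 × 0.81 + 30 × 0.19 = 132.06 ppm.
(a) Deficit to target: 141 − 132.06 = 8.94 mg/L.
(a) Mass: 8.94 mg/L × 390,000 L = 3487 g cyanuric acid.

(b) Volume: 1780 m³ = 1,780,000 L.
(b) Available chlorine delivered: 7420 g × 0.583 = 4326 g as Cl₂.
(b) Concentration rise: 4326 g / 1,780,000 L = 2.43 mg/L = 2.43 ppm.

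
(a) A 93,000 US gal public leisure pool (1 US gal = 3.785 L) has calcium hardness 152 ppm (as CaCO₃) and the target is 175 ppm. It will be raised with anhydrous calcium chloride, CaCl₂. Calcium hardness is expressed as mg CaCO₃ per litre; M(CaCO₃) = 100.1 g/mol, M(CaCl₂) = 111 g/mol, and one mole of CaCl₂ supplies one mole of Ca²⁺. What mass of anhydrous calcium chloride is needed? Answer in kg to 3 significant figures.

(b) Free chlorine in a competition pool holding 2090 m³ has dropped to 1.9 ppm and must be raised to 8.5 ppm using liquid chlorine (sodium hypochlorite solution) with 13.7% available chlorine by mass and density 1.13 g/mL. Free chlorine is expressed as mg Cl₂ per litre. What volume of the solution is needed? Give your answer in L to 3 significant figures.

(a) Volume: 93,000 US gal × 3.785 L/gal = 352,005 L.
(a) Hardness to add: (175 − 152) = 23 mg/L as CaCO₃ × 352,005 L = 8096 g as CaCO₃.
(a) Moles of Ca²⁺ (1 mol Ca²⁺ ≡ 1 mol CaCO₃): 8096 / 100.1 g/mol = 80.88 mol.
(a) Mass of CaCl₂: 80.88 × 111 = 8978 g.

(b) Volume: 2090 m³ = 2,090,000 L.
(b) Chlorine deficit: 8.5 − 1.9 = 6.6 ppm = 6.6 mg/L as Cl₂.
(b) Cl₂ equivalent needed: 6.6 mg/L × 2,090,000 L = 13,790,000 mg = 13,790 g.
(b) Product at 13.7% available chlorine: 13,790 / 0.137 = 100,700 g.
(b) Volume at density 1.13 g/mL: 100,700 g ÷ 1.13 g/mL = 89,100 mL.

(a) 8.98 kg; (b) 89.1 L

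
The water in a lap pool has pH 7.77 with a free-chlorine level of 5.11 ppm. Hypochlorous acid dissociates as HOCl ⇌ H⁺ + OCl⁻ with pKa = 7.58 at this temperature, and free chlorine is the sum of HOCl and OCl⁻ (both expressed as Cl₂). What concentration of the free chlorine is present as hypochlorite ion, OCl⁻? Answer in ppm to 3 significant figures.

[OCl⁻]/[HOCl] = 10^(pH − pKa) = 10^(7.77 − 7.58) = 10^0.19 = 1.549.
Fraction as HOCl = 1 / (1 + 1.549) = 0.3923.
OCl⁻ = (1 − 0.3923) × 5.11 ppm = 3.105 ppm.

3.11 ppm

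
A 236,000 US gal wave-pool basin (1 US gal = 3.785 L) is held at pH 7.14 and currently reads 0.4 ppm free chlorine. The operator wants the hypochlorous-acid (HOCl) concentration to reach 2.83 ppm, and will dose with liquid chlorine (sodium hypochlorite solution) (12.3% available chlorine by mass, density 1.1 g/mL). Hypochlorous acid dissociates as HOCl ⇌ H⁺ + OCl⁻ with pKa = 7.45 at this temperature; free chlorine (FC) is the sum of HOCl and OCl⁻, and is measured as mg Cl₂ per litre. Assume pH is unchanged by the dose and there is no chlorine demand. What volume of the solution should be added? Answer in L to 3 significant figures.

Volume: 236,000 US gal × 3.785 L/gal = 893,260 L.
[OCl⁻]/[HOCl] = 10^(pH − pKa) = 10^(7.14 − 7.45) = 0.4898; fraction as HOCl = 1/(1 + 0.4898) = 0.6712.
Free chlorine required for 2.83 ppm HOCl: 2.83 / 0.6712 = 4.216 ppm.
FC to add: 4.216 − 0.4 = 3.816 mg/L as Cl₂.
Cl₂ equivalent: 3.816 mg/L × 893,260 L = 3409 g.
Product at 12.3% available Cl: 3409 / 0.123 = 27,710 g.
Volume: 27,710 g ÷ 1.1 g/mL = 25,190 mL.

25.2 L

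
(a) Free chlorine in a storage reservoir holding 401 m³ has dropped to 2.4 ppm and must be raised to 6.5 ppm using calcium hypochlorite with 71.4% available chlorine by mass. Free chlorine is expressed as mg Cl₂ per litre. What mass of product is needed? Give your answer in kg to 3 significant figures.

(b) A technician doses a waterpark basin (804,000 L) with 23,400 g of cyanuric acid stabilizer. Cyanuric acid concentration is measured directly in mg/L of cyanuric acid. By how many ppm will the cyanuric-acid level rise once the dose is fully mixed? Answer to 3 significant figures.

(a) Volume: 401 m³ = 401,000 L.
(a) Chlorine deficit: 6.5 − 2.4 = 4.1 ppm = 4.1 mg/L as Cl₂.
(a) Cl₂ equivalent needed: 4.1 mg/L × 401,000 L = 1,644,000 mg = 1644 g.
(a) Product at 71.4% available chlorine: 1644 / 0.714 = 2303 g.

(b) Rise: 23,400 g / 804,000 L × 1000 = 29.1 mg/L.

(a) 2.30 kg; (b) 29.1 ppm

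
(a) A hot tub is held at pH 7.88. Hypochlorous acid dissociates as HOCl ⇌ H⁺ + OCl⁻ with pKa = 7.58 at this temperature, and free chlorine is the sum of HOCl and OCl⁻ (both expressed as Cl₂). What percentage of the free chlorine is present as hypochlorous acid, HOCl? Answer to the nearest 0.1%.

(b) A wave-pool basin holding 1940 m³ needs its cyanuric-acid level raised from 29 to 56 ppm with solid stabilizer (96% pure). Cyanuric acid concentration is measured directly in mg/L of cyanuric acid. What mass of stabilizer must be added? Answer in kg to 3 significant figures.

(a) 33.4%; (b) 54.6 kg

(a) [OCl⁻]/[HOCl] = 10^(pH − pKa) = 10^(7.88 − 7.58) = 10^0.30 = 1.995.
(a) Fraction as HOCl = 1 / (1 + 1.995) = 0.3339.

(b) Volume: 1940 m³ = 1,940,000 L.
(b) CYA to add: (56 − 29) = 27 mg/L × 1,940,000 L = 52,380 g cyanuric acid.
(b) At 96% purity: 52,380 / 0.96 = 54,560 g product.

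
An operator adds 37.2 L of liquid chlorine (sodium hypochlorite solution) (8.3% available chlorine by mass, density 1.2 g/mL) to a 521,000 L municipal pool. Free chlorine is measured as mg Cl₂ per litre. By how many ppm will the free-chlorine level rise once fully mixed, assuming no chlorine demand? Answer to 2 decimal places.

Mass of solution: 37.2 L × 1000 mL/L × 1.2 g/mL = 44,640 g.
Available chlorine delivered: 44,640 g × 0.083 = 3705 g as Cl₂.
Concentration rise: 3705 g / 521,000 L = 7.112 mg/L = 7.11 ppm.

7.11 ppm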